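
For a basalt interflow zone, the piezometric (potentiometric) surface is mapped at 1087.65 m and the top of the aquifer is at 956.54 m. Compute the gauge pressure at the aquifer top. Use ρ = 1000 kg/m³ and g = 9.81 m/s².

P ≈ 1290 kPa

Pressure head at the aquifer top: ψ = h − z = 1087.65 − 956.54 = 131.11 m.
P = ρgψ = 1000 × 9.81 × 131.11 = 1286189 Pa ≈ 1290 kPa.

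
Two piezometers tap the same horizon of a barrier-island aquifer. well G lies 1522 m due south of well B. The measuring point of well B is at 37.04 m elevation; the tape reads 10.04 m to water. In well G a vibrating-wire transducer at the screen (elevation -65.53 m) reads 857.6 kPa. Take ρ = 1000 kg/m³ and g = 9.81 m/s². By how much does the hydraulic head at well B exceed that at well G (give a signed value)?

Δh ≈ 5.11 m

Total head at well B: h = 37.04 − 10.04 = 27.00 m.
Pressure head at well G: ψ = P/(ρg) = 857.6×1000 / (1000 × 9.81) = 87.42 m.
Total head at well G: h = z + ψ = -65.53 + 87.42 = 21.89 m.
Head difference: h(well B) − h(well G) = 27.00 − 21.89 = 5.11 m.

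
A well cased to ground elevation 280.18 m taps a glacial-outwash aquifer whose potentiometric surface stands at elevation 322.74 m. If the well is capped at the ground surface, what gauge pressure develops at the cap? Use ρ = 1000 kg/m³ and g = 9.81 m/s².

Head above the cap: Δh = 322.74 − 280.18 = 42.56 m.
P = ρgΔh = 1000 × 9.81 × 42.56 = 417514 Pa ≈ 418 kPa.

P ≈ 418 kPa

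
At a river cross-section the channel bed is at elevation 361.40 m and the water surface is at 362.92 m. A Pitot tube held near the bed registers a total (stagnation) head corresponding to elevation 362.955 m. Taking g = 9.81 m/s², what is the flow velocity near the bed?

v ≈ 0.829 m/s

Near the bed, under hydrostatic conditions, the piezometric head (z + ψ) equals the free-surface elevation, 362.92 m.
Velocity head = total − piezometric = 362.955 − 362.92 = 0.035 m.
v = √(2g·h_v) = √(2 × 9.81 × 0.035) = 0.829 m/s.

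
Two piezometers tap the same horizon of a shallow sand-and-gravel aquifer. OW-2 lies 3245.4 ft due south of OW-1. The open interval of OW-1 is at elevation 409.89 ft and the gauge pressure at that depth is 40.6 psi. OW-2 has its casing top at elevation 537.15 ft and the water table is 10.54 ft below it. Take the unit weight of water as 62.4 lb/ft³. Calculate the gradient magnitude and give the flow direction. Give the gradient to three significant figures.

Pressure head at OW-1: ψ = 144·P/γ = 144 × 40.6 / 62.4 = 93.69 ft.
Total head at OW-1: h = z + ψ = 409.89 + 93.69 = 503.58 ft.
Total head at OW-2: h = 537.15 − 10.54 = 526.61 ft.
Head difference: h(OW-1) − h(OW-2) = 503.58 − 526.61 = -23.03 ft.
Hydraulic gradient: i = |Δh| / L = 23.03 / 3245.4 = 0.00710.
Flow is from higher to lower head: from OW-2 toward OW-1, i.e. toward the north.

i ≈ 0.00710; groundwater flows toward the north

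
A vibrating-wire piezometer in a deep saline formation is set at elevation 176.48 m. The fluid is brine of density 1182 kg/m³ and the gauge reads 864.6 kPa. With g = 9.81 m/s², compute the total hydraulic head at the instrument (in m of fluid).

ψ = P/(ρg) = 864.6×1000 / (1182 × 9.81) = 74.56 m.
h = z + ψ = 176.48 + 74.56 = 251.04 m.

h ≈ 251.04 m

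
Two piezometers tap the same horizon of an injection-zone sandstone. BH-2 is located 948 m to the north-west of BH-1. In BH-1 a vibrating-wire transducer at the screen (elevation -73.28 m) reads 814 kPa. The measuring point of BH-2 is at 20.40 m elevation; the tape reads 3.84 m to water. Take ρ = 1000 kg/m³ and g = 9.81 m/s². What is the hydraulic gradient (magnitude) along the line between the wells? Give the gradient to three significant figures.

i ≈ 0.00724

Pressure head at BH-1: ψ = P/(ρg) = 814×1000 / (1000 × 9.81) = 82.98 m.
Total head at BH-1: h = z + ψ = -73.28 + 82.98 = 9.70 m.
Total head at BH-2: h = 20.40 − 3.84 = 16.56 m.
Head difference: h(BH-1) − h(BH-2) = 9.70 − 16.56 = -6.86 m.
Hydraulic gradient: i = |Δh| / L = 6.86 / 948 = 0.00724.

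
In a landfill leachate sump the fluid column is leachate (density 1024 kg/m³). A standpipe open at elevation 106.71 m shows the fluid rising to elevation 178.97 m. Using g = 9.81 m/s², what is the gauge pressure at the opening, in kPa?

Pressure head ψ = h − z = 178.97 − 106.71 = 72.26 m.
P = ρgψ = 1024 × 9.81 × 72.26 = 725883 Pa ≈ 726 kPa.

P ≈ 726 kPa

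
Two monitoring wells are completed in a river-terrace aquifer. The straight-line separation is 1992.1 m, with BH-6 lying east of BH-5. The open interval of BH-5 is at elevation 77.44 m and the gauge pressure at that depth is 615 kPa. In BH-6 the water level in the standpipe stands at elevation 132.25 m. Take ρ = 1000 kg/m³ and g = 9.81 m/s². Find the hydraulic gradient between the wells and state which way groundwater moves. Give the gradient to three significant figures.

Pressure head at BH-5: ψ = P/(ρg) = 615×1000 / (1000 × 9.81) = 62.69 m.
Total head at BH-5: h = z + ψ = 77.44 + 62.69 = 140.13 m.
Total head at BH-6: h = 132.25 m (water level in the piezometer is the total head).
Head difference: h(BH-5) − h(BH-6) = 140.13 − 132.25 = 7.88 m.
Hydraulic gradient: i = |Δh| / L = 7.88 / 1992.1 = 0.00396.
Flow is from higher to lower head: from BH-5 toward BH-6, i.e. toward the east.

i ≈ 0.00396; groundwater flows toward the east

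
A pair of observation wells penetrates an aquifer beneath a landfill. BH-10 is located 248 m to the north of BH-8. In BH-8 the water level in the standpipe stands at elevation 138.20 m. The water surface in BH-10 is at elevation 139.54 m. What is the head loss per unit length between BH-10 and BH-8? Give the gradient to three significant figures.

Total head at BH-8: h = 138.20 m (water level in the piezometer is the total head).
Total head at BH-10: h = 139.54 m (water level in the piezometer is the total head).
Head difference: h(BH-8) − h(BH-10) = 138.20 − 139.54 = -1.34 m.
Hydraulic gradient: i = |Δh| / L = 1.34 / 248 = 0.00540.

i ≈ 0.00540 m/m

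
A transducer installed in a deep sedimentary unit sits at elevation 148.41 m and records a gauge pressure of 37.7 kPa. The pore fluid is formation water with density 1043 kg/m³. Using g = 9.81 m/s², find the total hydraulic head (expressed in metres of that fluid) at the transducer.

ψ = P/(ρg) = 37.7×1000 / (1043 × 9.81) = 3.68 m.
h = z + ψ = 148.41 + 3.68 = 152.09 m.

h ≈ 152.09 m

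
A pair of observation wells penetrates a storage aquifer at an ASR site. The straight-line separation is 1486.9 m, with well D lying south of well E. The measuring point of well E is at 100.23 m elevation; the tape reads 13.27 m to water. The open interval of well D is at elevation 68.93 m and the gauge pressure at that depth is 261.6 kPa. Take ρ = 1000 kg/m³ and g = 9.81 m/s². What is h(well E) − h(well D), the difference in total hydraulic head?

Δh ≈ -8.64 m

Total head at well E: h = 100.23 − 13.27 = 86.96 m.
Pressure head at well D: ψ = P/(ρg) = 261.6×1000 / (1000 × 9.81) = 26.67 m.
Total head at well D: h = z + ψ = 68.93 + 26.67 = 95.60 m.
Head difference: h(well E) − h(well D) = 86.96 − 95.60 = -8.64 m.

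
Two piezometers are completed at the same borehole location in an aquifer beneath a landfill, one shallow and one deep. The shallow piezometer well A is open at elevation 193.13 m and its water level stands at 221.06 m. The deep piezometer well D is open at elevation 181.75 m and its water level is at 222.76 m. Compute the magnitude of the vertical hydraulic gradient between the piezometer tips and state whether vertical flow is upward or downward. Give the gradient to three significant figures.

|i_v| ≈ 0.149; vertical flow is upward

Total head at well A: h = 221.06 m (water level in the standpipe).
Total head at well D: h = 222.76 m.
Δh = h(well A) − h(well D) = 221.06 − 222.76 = -1.70 m.
Vertical separation Δz = 193.13 − 181.75 = 11.38 m.
|i_v| = |Δh| / Δz = 1.70 / 11.38 = 0.149.
Head is higher in the deep piezometer, so vertical flow is upward (discharge condition).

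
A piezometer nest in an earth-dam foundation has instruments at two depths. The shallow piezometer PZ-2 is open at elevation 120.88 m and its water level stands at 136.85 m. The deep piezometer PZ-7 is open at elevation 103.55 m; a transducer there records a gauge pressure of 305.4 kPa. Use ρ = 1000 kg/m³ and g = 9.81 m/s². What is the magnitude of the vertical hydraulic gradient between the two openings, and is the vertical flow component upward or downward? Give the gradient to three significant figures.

|i_v| ≈ 0.125; vertical flow is downward

Total head at PZ-2: h = 136.85 m (water level in the standpipe).
Pressure head at PZ-7: ψ = P/(ρg) = 305.4×1000 / (1000 × 9.81) = 31.13 m.
Total head at PZ-7: h = z + ψ = 103.55 + 31.13 = 134.68 m.
Δh = h(PZ-2) − h(PZ-7) = 136.85 − 134.68 = 2.17 m.
Vertical separation Δz = 120.88 − 103.55 = 17.33 m.
|i_v| = |Δh| / Δz = 2.17 / 17.33 = 0.125.
Head is higher in the shallow piezometer, so vertical flow is downward (recharge condition).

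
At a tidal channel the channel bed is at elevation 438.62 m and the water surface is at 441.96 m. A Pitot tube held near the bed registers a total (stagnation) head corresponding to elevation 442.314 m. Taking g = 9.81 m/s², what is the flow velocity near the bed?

v ≈ 2.64 m/s

Near the bed, under hydrostatic conditions, the piezometric head (z + ψ) equals the free-surface elevation, 441.96 m.
Velocity head = total − piezometric = 442.314 − 441.96 = 0.354 m.
v = √(2g·h_v) = √(2 × 9.81 × 0.354) = 2.64 m/s.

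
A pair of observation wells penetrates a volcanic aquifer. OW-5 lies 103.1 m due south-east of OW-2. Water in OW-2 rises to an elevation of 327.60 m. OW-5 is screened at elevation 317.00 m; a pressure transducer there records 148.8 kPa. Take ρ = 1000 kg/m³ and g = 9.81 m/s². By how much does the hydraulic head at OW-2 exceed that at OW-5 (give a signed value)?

Δh ≈ -4.57 m

Total head at OW-2: h = 327.60 m (water level in the piezometer is the total head).
Pressure head at OW-5: ψ = P/(ρg) = 148.8×1000 / (1000 × 9.81) = 15.17 m.
Total head at OW-5: h = z + ψ = 317.00 + 15.17 = 332.17 m.
Head difference: h(OW-2) − h(OW-5) = 327.60 − 332.17 = -4.57 m.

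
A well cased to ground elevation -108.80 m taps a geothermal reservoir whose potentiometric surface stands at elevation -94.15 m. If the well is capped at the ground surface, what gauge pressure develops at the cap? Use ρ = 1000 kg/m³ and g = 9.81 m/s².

P ≈ 144 kPa

Head above the cap: Δh = -94.15 − (-108.80) = 14.65 m.
P = ρgΔh = 1000 × 9.81 × 14.65 = 143716 Pa ≈ 144 kPa.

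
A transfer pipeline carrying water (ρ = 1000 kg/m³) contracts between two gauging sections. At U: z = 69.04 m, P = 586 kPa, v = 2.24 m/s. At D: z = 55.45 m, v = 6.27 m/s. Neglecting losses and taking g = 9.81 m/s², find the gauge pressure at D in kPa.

Pressure head at U: ψ₁ = P₁/(ρg) = 586×1000 / (1000 × 9.81) = 59.73 m.
Velocity heads: v₁²/2g = 2.24²/19.62 = 0.256 m; v₂²/2g = 6.27²/19.62 = 2.004 m.
Total head H = z₁ + ψ₁ + v₁²/2g = 69.04 + 59.73 + 0.256 = 129.03 m.
ψ₂ = H − z₂ − v₂²/2g = 129.03 − 55.45 − 2.004 = 71.58 m.
P₂ = ρgψ₂ = 1000 × 9.81 × 71.58 ≈ 702 kPa.

P₂ ≈ 702 kPa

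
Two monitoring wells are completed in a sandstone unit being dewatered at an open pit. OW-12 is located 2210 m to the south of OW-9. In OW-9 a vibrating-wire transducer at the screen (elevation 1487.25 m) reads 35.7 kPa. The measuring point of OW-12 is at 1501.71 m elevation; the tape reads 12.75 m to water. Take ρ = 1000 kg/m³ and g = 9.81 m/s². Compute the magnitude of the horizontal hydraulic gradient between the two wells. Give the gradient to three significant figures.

Pressure head at OW-9: ψ = P/(ρg) = 35.7×1000 / (1000 × 9.81) = 3.64 m.
Total head at OW-9: h = z + ψ = 1487.25 + 3.64 = 1490.89 m.
Total head at OW-12: h = 1501.71 − 12.75 = 1488.96 m.
Head difference: h(OW-9) − h(OW-12) = 1490.89 − 1488.96 = 1.93 m.
Hydraulic gradient: i = |Δh| / L = 1.93 / 2210 = 0.000873.

i ≈ 0.000873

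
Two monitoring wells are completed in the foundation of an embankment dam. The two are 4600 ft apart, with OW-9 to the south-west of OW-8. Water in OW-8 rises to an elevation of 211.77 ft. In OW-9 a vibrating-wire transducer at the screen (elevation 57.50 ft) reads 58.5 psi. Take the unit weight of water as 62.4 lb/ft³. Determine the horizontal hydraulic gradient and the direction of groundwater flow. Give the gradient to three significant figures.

Total head at OW-8: h = 211.77 ft (water level in the piezometer is the total head).
Pressure head at OW-9: ψ = 144·P/γ = 144 × 58.5 / 62.4 = 135.00 ft.
Total head at OW-9: h = z + ψ = 57.50 + 135.00 = 192.50 ft.
Head difference: h(OW-8) − h(OW-9) = 211.77 − 192.50 = 19.27 ft.
Hydraulic gradient: i = |Δh| / L = 19.27 / 4600 = 0.00419.
Flow is from higher to lower head: from OW-8 toward OW-9, i.e. toward the south-west.

i ≈ 0.00419; groundwater flows toward the south-west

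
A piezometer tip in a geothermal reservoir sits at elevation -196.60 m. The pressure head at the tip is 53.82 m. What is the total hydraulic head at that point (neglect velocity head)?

h ≈ -142.78 m

h = z + ψ = -196.60 + 53.82 = -142.78 m.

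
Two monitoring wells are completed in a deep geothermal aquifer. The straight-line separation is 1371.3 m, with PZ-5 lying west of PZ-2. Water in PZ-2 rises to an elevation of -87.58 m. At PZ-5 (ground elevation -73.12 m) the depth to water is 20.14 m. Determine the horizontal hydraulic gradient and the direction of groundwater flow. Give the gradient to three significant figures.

Total head at PZ-2: h = -87.58 m (water level in the piezometer is the total head).
Total head at PZ-5: h = -73.12 − 20.14 = -93.26 m.
Head difference: h(PZ-2) − h(PZ-5) = -87.58 − (-93.26) = 5.68 m.
Hydraulic gradient: i = |Δh| / L = 5.68 / 1371.3 = 0.00414.
Flow is from higher to lower head: from PZ-2 toward PZ-5, i.e. toward the west.

i ≈ 0.00414; groundwater flows toward the west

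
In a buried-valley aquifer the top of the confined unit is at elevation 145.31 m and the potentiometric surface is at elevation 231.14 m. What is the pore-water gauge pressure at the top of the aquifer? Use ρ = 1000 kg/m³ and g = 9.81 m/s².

P ≈ 842 kPa

Pressure head at the aquifer top: ψ = h − z = 231.14 − 145.31 = 85.83 m.
P = ρgψ = 1000 × 9.81 × 85.83 = 841992 Pa ≈ 842 kPa.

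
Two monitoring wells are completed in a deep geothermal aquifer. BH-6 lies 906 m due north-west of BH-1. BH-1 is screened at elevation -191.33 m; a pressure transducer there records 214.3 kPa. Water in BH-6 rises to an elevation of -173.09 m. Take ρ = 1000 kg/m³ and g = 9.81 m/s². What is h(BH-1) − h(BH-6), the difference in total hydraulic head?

Pressure head at BH-1: ψ = P/(ρg) = 214.3×1000 / (1000 × 9.81) = 21.85 m.
Total head at BH-1: h = z + ψ = -191.33 + 21.85 = -169.48 m.
Total head at BH-6: h = -173.09 m (water level in the piezometer is the total head).
Head difference: h(BH-1) − h(BH-6) = -169.48 − (-173.09) = 3.61 m.

Δh ≈ 3.61 m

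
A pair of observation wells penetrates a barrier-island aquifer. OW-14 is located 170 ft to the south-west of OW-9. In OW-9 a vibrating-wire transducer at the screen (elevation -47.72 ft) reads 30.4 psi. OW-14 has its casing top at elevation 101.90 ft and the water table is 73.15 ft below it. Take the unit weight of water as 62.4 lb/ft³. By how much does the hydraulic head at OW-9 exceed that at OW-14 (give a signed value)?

Pressure head at OW-9: ψ = 144·P/γ = 144 × 30.4 / 62.4 = 70.15 ft.
Total head at OW-9: h = z + ψ = -47.72 + 70.15 = 22.43 ft.
Total head at OW-14: h = 101.90 − 73.15 = 28.75 ft.
Head difference: h(OW-9) − h(OW-14) = 22.43 − 28.75 = -6.32 ft.

Δh ≈ -6.32 ft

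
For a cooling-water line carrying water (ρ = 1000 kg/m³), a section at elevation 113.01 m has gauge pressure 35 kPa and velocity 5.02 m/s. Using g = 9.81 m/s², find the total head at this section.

h ≈ 117.86 m

Pressure head ψ = P/(ρg) = 35×1000 / (1000 × 9.81) = 3.57 m.
Velocity head = v²/(2g) = 5.02² / (2 × 9.81) = 1.284 m.
h = z + ψ + v²/(2g) = 113.01 + 3.57 + 1.284 = 117.86 m.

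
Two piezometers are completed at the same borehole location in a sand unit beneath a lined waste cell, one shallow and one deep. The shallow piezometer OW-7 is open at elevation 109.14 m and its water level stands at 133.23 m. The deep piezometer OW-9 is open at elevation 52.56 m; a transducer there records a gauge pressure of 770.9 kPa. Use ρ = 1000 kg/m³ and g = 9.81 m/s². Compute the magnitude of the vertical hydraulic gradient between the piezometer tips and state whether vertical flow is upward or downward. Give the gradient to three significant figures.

|i_v| ≈ 0.0369; vertical flow is downward

Total head at OW-7: h = 133.23 m (water level in the standpipe).
Pressure head at OW-9: ψ = P/(ρg) = 770.9×1000 / (1000 × 9.81) = 78.58 m.
Total head at OW-9: h = z + ψ = 52.56 + 78.58 = 131.14 m.
Δh = h(OW-7) − h(OW-9) = 133.23 − 131.14 = 2.09 m.
Vertical separation Δz = 109.14 − 52.56 = 56.58 m.
|i_v| = |Δh| / Δz = 2.09 / 56.58 = 0.0369.
Head is higher in the shallow piezometer, so vertical flow is downward (recharge condition).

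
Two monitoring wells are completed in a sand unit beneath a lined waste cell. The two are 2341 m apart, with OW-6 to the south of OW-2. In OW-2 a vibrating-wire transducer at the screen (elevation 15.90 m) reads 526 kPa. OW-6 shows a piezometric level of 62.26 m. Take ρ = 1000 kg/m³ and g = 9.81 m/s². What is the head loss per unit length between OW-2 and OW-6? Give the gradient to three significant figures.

Pressure head at OW-2: ψ = P/(ρg) = 526×1000 / (1000 × 9.81) = 53.62 m.
Total head at OW-2: h = z + ψ = 15.90 + 53.62 = 69.52 m.
Total head at OW-6: h = 62.26 m (water level in the piezometer is the total head).
Head difference: h(OW-2) − h(OW-6) = 69.52 − 62.26 = 7.26 m.
Hydraulic gradient: i = |Δh| / L = 7.26 / 2341 = 0.00310.

i ≈ 0.00310 m/m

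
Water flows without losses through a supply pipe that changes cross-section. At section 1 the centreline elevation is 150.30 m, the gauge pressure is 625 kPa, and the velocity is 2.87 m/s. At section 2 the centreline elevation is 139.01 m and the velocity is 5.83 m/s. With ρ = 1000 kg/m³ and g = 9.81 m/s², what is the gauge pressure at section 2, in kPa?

Pressure head at 1: ψ₁ = P₁/(ρg) = 625×1000 / (1000 × 9.81) = 63.71 m.
Velocity heads: v₁²/2g = 2.87²/19.62 = 0.420 m; v₂²/2g = 5.83²/19.62 = 1.732 m.
Total head H = z₁ + ψ₁ + v₁²/2g = 150.30 + 63.71 + 0.420 = 214.43 m.
ψ₂ = H − z₂ − v₂²/2g = 214.43 − 139.01 − 1.732 = 73.69 m.
P₂ = ρgψ₂ = 1000 × 9.81 × 73.69 ≈ 723 kPa.

P₂ ≈ 723 kPa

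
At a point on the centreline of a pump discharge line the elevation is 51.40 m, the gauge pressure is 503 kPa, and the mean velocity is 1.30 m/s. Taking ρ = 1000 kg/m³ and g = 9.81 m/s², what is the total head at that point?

h ≈ 102.76 m

Pressure head ψ = P/(ρg) = 503×1000 / (1000 × 9.81) = 51.27 m.
Velocity head = v²/(2g) = 1.30² / (2 × 9.81) = 0.086 m.
h = z + ψ + v²/(2g) = 51.40 + 51.27 + 0.086 = 102.76 m.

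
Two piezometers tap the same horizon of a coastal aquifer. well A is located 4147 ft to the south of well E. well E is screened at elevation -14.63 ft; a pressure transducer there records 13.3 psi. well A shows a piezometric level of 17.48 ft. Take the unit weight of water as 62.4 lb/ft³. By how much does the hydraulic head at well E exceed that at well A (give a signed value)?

Δh ≈ -1.42 ft

Pressure head at well E: ψ = 144·P/γ = 144 × 13.3 / 62.4 = 30.69 ft.
Total head at well E: h = z + ψ = -14.63 + 30.69 = 16.06 ft.
Total head at well A: h = 17.48 ft (water level in the piezometer is the total head).
Head difference: h(well E) − h(well A) = 16.06 − 17.48 = -1.42 ft.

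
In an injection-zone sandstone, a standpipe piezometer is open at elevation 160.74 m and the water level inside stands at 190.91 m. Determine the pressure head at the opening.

Total head h = 190.91 m (the water-surface elevation in the piezometer).
Pressure head ψ = h − z = 190.91 − 160.74 = 30.17 m.

ψ ≈ 30.17 m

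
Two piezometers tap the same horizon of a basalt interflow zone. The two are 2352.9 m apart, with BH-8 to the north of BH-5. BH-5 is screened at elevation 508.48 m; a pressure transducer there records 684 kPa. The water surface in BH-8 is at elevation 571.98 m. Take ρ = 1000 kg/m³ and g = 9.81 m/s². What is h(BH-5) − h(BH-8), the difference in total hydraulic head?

Pressure head at BH-5: ψ = P/(ρg) = 684×1000 / (1000 × 9.81) = 69.72 m.
Total head at BH-5: h = z + ψ = 508.48 + 69.72 = 578.20 m.
Total head at BH-8: h = 571.98 m (water level in the piezometer is the total head).
Head difference: h(BH-5) − h(BH-8) = 578.20 − 571.98 = 6.22 m.

Δh ≈ 6.22 m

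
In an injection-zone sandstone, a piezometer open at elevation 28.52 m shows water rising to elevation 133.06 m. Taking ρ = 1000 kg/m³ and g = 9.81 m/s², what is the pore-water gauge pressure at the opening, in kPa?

P ≈ 1030 kPa

Pressure head ψ = h − z = 133.06 − 28.52 = 104.54 m.
P = ρgψ = 1000 × 9.81 × 104.54 = 1025537 Pa ≈ 1030 kPa.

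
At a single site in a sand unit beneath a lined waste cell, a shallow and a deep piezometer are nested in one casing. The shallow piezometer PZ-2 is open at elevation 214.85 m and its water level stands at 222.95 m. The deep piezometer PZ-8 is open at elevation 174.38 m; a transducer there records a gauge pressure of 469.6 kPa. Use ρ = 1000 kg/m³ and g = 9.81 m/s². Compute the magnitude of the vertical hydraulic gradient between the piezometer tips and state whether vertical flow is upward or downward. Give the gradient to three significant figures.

|i_v| ≈ 0.0173; vertical flow is downward

Total head at PZ-2: h = 222.95 m (water level in the standpipe).
Pressure head at PZ-8: ψ = P/(ρg) = 469.6×1000 / (1000 × 9.81) = 47.87 m.
Total head at PZ-8: h = z + ψ = 174.38 + 47.87 = 222.25 m.
Δh = h(PZ-2) − h(PZ-8) = 222.95 − 222.25 = 0.70 m.
Vertical separation Δz = 214.85 − 174.38 = 40.47 m.
|i_v| = |Δh| / Δz = 0.70 / 40.47 = 0.0173.
Head is higher in the shallow piezometer, so vertical flow is downward (recharge condition).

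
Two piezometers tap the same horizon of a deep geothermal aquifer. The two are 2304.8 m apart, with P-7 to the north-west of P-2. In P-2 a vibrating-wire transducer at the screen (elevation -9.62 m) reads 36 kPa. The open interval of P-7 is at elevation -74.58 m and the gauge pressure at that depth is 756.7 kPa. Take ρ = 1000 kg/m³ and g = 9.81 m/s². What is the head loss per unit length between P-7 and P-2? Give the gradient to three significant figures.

i ≈ 0.00369 m/m

Pressure head at P-2: ψ = P/(ρg) = 36×1000 / (1000 × 9.81) = 3.67 m.
Total head at P-2: h = z + ψ = -9.62 + 3.67 = -5.95 m.
Pressure head at P-7: ψ = P/(ρg) = 756.7×1000 / (1000 × 9.81) = 77.14 m.
Total head at P-7: h = z + ψ = -74.58 + 77.14 = 2.56 m.
Head difference: h(P-2) − h(P-7) = -5.95 − 2.56 = -8.51 m.
Hydraulic gradient: i = |Δh| / L = 8.51 / 2304.8 = 0.00369.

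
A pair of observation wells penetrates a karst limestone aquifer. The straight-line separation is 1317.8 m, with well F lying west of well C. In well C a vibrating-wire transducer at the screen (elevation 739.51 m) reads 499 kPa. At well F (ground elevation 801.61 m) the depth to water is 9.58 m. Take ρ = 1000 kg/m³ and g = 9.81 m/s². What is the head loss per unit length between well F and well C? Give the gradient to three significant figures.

i ≈ 0.00125 m/m

Pressure head at well C: ψ = P/(ρg) = 499×1000 / (1000 × 9.81) = 50.87 m.
Total head at well C: h = z + ψ = 739.51 + 50.87 = 790.38 m.
Total head at well F: h = 801.61 − 9.58 = 792.03 m.
Head difference: h(well C) − h(well F) = 790.38 − 792.03 = -1.65 m.
Hydraulic gradient: i = |Δh| / L = 1.65 / 1317.8 = 0.00125.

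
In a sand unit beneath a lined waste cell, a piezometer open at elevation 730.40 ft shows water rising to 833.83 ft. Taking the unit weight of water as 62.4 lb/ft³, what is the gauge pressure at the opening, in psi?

P ≈ 44.8 psi

Pressure head ψ = h − z = 833.83 − 730.40 = 103.43 ft.
P = γ·ψ / 144 = 62.4 × 103.43 / 144 = 44.8 psi.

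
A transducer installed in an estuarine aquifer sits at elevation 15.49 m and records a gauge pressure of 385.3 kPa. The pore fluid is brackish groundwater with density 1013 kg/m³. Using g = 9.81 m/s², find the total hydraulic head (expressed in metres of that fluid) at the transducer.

ψ = P/(ρg) = 385.3×1000 / (1013 × 9.81) = 38.77 m.
h = z + ψ = 15.49 + 38.77 = 54.26 m.

h ≈ 54.26 m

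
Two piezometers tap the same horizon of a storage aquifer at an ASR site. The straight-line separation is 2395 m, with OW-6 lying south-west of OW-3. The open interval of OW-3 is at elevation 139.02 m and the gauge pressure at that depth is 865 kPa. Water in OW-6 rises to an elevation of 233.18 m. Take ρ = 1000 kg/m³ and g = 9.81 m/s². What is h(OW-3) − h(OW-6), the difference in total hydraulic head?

Pressure head at OW-3: ψ = P/(ρg) = 865×1000 / (1000 × 9.81) = 88.18 m.
Total head at OW-3: h = z + ψ = 139.02 + 88.18 = 227.20 m.
Total head at OW-6: h = 233.18 m (water level in the piezometer is the total head).
Head difference: h(OW-3) − h(OW-6) = 227.20 − 233.18 = -5.98 m.

Δh ≈ -5.98 m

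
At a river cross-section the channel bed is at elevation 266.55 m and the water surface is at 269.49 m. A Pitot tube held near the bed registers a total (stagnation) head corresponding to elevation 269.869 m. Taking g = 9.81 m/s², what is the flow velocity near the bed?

Near the bed, under hydrostatic conditions, the piezometric head (z + ψ) equals the free-surface elevation, 269.49 m.
Velocity head = total − piezometric = 269.869 − 269.49 = 0.379 m.
v = √(2g·h_v) = √(2 × 9.81 × 0.379) = 2.73 m/s.

v ≈ 2.73 m/s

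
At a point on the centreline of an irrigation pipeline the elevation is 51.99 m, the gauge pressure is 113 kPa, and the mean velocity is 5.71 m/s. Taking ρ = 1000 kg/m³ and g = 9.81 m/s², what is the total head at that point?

h ≈ 65.17 m

Pressure head ψ = P/(ρg) = 113×1000 / (1000 × 9.81) = 11.52 m.
Velocity head = v²/(2g) = 5.71² / (2 × 9.81) = 1.662 m.
h = z + ψ + v²/(2g) = 51.99 + 11.52 + 1.662 = 65.17 m.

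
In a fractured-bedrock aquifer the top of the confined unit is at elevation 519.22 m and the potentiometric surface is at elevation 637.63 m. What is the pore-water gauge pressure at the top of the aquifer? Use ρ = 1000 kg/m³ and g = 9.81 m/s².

Pressure head at the aquifer top: ψ = h − z = 637.63 − 519.22 = 118.41 m.
P = ρgψ = 1000 × 9.81 × 118.41 = 1161602 Pa ≈ 1160 kPa.

P ≈ 1160 kPa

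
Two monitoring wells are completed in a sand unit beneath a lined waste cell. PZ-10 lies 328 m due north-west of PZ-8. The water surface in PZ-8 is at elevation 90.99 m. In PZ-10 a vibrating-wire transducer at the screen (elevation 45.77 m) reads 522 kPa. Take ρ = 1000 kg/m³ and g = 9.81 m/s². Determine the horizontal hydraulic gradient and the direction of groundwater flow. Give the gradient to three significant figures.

Total head at PZ-8: h = 90.99 m (water level in the piezometer is the total head).
Pressure head at PZ-10: ψ = P/(ρg) = 522×1000 / (1000 × 9.81) = 53.21 m.
Total head at PZ-10: h = z + ψ = 45.77 + 53.21 = 98.98 m.
Head difference: h(PZ-8) − h(PZ-10) = 90.99 − 98.98 = -7.99 m.
Hydraulic gradient: i = |Δh| / L = 7.99 / 328 = 0.0244.
Flow is from higher to lower head: from PZ-10 toward PZ-8, i.e. toward the south-east.

i ≈ 0.0244; groundwater flows toward the south-east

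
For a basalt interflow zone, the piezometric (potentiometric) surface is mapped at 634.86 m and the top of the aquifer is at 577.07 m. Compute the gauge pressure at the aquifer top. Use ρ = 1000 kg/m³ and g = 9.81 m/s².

Pressure head at the aquifer top: ψ = h − z = 634.86 − 577.07 = 57.79 m.
P = ρgψ = 1000 × 9.81 × 57.79 = 566920 Pa ≈ 567 kPa.

P ≈ 567 kPa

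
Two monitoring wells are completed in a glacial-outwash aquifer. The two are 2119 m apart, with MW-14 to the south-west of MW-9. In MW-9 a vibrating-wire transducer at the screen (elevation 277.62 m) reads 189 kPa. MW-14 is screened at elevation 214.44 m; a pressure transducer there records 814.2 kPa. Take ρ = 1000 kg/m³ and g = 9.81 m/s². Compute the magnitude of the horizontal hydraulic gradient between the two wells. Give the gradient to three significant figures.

Pressure head at MW-9: ψ = P/(ρg) = 189×1000 / (1000 × 9.81) = 19.27 m.
Total head at MW-9: h = z + ψ = 277.62 + 19.27 = 296.89 m.
Pressure head at MW-14: ψ = P/(ρg) = 814.2×1000 / (1000 × 9.81) = 83.00 m.
Total head at MW-14: h = z + ψ = 214.44 + 83.00 = 297.44 m.
Head difference: h(MW-9) − h(MW-14) = 296.89 − 297.44 = -0.55 m.
Hydraulic gradient: i = |Δh| / L = 0.55 / 2119 = 0.000260.

i ≈ 0.000260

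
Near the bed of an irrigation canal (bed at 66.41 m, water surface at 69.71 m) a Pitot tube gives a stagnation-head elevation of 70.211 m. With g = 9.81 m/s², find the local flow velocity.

Near the bed, under hydrostatic conditions, the piezometric head (z + ψ) equals the free-surface elevation, 69.71 m.
Velocity head = total − piezometric = 70.211 − 69.71 = 0.501 m.
v = √(2g·h_v) = √(2 × 9.81 × 0.501) = 3.14 m/s.

v ≈ 3.14 m/s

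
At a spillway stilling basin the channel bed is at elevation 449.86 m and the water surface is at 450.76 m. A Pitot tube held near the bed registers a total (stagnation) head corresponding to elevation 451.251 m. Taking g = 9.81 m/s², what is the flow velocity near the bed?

v ≈ 3.10 m/s

Near the bed, under hydrostatic conditions, the piezometric head (z + ψ) equals the free-surface elevation, 450.76 m.
Velocity head = total − piezometric = 451.251 − 450.76 = 0.491 m.
v = √(2g·h_v) = √(2 × 9.81 × 0.491) = 3.10 m/s.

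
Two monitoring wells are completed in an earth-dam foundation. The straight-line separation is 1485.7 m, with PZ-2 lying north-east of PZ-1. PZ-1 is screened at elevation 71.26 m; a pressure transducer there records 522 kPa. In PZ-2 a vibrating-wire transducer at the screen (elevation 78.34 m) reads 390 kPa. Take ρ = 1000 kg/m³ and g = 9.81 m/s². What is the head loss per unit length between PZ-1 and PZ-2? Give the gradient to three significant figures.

Pressure head at PZ-1: ψ = P/(ρg) = 522×1000 / (1000 × 9.81) = 53.21 m.
Total head at PZ-1: h = z + ψ = 71.26 + 53.21 = 124.47 m.
Pressure head at PZ-2: ψ = P/(ρg) = 390×1000 / (1000 × 9.81) = 39.76 m.
Total head at PZ-2: h = z + ψ = 78.34 + 39.76 = 118.10 m.
Head difference: h(PZ-1) − h(PZ-2) = 124.47 − 118.10 = 6.37 m.
Hydraulic gradient: i = |Δh| / L = 6.37 / 1485.7 = 0.00429.

i ≈ 0.00429 m/m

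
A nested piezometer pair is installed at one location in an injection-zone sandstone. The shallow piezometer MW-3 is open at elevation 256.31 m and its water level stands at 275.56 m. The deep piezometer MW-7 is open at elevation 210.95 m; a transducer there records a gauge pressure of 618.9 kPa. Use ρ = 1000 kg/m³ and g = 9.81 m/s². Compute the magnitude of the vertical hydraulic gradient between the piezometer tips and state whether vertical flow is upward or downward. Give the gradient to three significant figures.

Total head at MW-3: h = 275.56 m (water level in the standpipe).
Pressure head at MW-7: ψ = P/(ρg) = 618.9×1000 / (1000 × 9.81) = 63.09 m.
Total head at MW-7: h = z + ψ = 210.95 + 63.09 = 274.04 m.
Δh = h(MW-3) − h(MW-7) = 275.56 − 274.04 = 1.52 m.
Vertical separation Δz = 256.31 − 210.95 = 45.36 m.
|i_v| = |Δh| / Δz = 1.52 / 45.36 = 0.0335.
Head is higher in the shallow piezometer, so vertical flow is downward (recharge condition).

|i_v| ≈ 0.0335; vertical flow is downward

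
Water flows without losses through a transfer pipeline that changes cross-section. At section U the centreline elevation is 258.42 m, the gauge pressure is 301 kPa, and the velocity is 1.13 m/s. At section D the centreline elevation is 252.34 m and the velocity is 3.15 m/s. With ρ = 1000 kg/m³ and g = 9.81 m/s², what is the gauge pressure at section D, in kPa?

Pressure head at U: ψ₁ = P₁/(ρg) = 301×1000 / (1000 × 9.81) = 30.68 m.
Velocity heads: v₁²/2g = 1.13²/19.62 = 0.065 m; v₂²/2g = 3.15²/19.62 = 0.506 m.
Total head H = z₁ + ψ₁ + v₁²/2g = 258.42 + 30.68 + 0.065 = 289.17 m.
ψ₂ = H − z₂ − v₂²/2g = 289.17 − 252.34 − 0.506 = 36.32 m.
P₂ = ρgψ₂ = 1000 × 9.81 × 36.32 ≈ 356 kPa.

P₂ ≈ 356 kPa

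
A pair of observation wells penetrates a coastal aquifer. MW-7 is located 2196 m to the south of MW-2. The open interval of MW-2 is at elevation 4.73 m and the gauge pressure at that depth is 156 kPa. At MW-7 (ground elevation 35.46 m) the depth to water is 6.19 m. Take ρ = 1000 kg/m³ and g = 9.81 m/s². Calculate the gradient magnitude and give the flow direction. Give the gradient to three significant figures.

Pressure head at MW-2: ψ = P/(ρg) = 156×1000 / (1000 × 9.81) = 15.90 m.
Total head at MW-2: h = z + ψ = 4.73 + 15.90 = 20.63 m.
Total head at MW-7: h = 35.46 − 6.19 = 29.27 m.
Head difference: h(MW-2) − h(MW-7) = 20.63 − 29.27 = -8.64 m.
Hydraulic gradient: i = |Δh| / L = 8.64 / 2196 = 0.00393.
Flow is from higher to lower head: from MW-7 toward MW-2, i.e. toward the north.

i ≈ 0.00393; groundwater flows toward the north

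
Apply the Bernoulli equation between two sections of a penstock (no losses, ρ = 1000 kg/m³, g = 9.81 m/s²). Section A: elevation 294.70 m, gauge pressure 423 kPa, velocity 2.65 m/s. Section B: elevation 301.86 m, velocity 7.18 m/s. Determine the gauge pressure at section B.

Pressure head at A: ψ₁ = P₁/(ρg) = 423×1000 / (1000 × 9.81) = 43.12 m.
Velocity heads: v₁²/2g = 2.65²/19.62 = 0.358 m; v₂²/2g = 7.18²/19.62 = 2.628 m.
Total head H = z₁ + ψ₁ + v₁²/2g = 294.70 + 43.12 + 0.358 = 338.18 m.
ψ₂ = H − z₂ − v₂²/2g = 338.18 − 301.86 − 2.628 = 33.69 m.
P₂ = ρgψ₂ = 1000 × 9.81 × 33.69 ≈ 330 kPa.

P₂ ≈ 330 kPa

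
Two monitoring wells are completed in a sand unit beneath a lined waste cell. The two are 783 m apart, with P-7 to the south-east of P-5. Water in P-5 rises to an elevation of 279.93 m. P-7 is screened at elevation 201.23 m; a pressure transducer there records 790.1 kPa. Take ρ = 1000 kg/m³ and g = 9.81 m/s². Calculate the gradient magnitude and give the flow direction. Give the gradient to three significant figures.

Total head at P-5: h = 279.93 m (water level in the piezometer is the total head).
Pressure head at P-7: ψ = P/(ρg) = 790.1×1000 / (1000 × 9.81) = 80.54 m.
Total head at P-7: h = z + ψ = 201.23 + 80.54 = 281.77 m.
Head difference: h(P-5) − h(P-7) = 279.93 − 281.77 = -1.84 m.
Hydraulic gradient: i = |Δh| / L = 1.84 / 783 = 0.00235.
Flow is from higher to lower head: from P-7 toward P-5, i.e. toward the north-west.

i ≈ 0.00235; groundwater flows toward the north-west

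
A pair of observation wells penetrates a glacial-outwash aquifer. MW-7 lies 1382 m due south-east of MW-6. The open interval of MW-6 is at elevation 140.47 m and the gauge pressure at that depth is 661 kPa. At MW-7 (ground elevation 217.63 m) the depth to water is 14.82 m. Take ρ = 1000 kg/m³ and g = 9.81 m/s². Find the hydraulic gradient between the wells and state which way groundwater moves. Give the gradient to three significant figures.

i ≈ 0.00365; groundwater flows toward the south-east

Pressure head at MW-6: ψ = P/(ρg) = 661×1000 / (1000 × 9.81) = 67.38 m.
Total head at MW-6: h = z + ψ = 140.47 + 67.38 = 207.85 m.
Total head at MW-7: h = 217.63 − 14.82 = 202.81 m.
Head difference: h(MW-6) − h(MW-7) = 207.85 − 202.81 = 5.04 m.
Hydraulic gradient: i = |Δh| / L = 5.04 / 1382 = 0.00365.
Flow is from higher to lower head: from MW-6 toward MW-7, i.e. toward the south-east.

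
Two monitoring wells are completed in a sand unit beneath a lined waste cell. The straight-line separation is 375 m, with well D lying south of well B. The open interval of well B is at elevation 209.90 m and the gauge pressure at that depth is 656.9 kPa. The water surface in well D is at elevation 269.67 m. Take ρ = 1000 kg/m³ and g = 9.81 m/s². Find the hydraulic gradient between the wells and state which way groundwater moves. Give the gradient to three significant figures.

i ≈ 0.0192; groundwater flows toward the south

Pressure head at well B: ψ = P/(ρg) = 656.9×1000 / (1000 × 9.81) = 66.96 m.
Total head at well B: h = z + ψ = 209.90 + 66.96 = 276.86 m.
Total head at well D: h = 269.67 m (water level in the piezometer is the total head).
Head difference: h(well B) − h(well D) = 276.86 − 269.67 = 7.19 m.
Hydraulic gradient: i = |Δh| / L = 7.19 / 375 = 0.0192.
Flow is from higher to lower head: from well B toward well D, i.e. toward the south.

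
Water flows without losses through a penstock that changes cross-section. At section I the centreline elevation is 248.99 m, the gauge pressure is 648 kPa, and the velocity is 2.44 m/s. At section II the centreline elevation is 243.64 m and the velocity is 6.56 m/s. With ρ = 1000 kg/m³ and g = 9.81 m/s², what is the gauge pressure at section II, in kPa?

Pressure head at I: ψ₁ = P₁/(ρg) = 648×1000 / (1000 × 9.81) = 66.06 m.
Velocity heads: v₁²/2g = 2.44²/19.62 = 0.303 m; v₂²/2g = 6.56²/19.62 = 2.193 m.
Total head H = z₁ + ψ₁ + v₁²/2g = 248.99 + 66.06 + 0.303 = 315.35 m.
ψ₂ = H − z₂ − v₂²/2g = 315.35 − 243.64 − 2.193 = 69.52 m.
P₂ = ρgψ₂ = 1000 × 9.81 × 69.52 ≈ 682 kPa.

P₂ ≈ 682 kPa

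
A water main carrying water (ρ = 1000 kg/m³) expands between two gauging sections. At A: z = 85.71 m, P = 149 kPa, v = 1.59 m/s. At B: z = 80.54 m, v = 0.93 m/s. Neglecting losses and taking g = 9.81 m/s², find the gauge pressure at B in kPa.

Pressure head at A: ψ₁ = P₁/(ρg) = 149×1000 / (1000 × 9.81) = 15.19 m.
Velocity heads: v₁²/2g = 1.59²/19.62 = 0.129 m; v₂²/2g = 0.93²/19.62 = 0.044 m.
Total head H = z₁ + ψ₁ + v₁²/2g = 85.71 + 15.19 + 0.129 = 101.03 m.
ψ₂ = H − z₂ − v₂²/2g = 101.03 − 80.54 − 0.044 = 20.45 m.
P₂ = ρgψ₂ = 1000 × 9.81 × 20.45 ≈ 201 kPa.

P₂ ≈ 201 kPa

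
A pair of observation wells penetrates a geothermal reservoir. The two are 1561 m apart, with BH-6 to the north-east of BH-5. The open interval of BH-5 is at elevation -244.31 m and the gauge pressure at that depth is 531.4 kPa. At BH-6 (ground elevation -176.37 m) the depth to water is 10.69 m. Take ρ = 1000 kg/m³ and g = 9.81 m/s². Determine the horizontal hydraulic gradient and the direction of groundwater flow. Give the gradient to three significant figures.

Pressure head at BH-5: ψ = P/(ρg) = 531.4×1000 / (1000 × 9.81) = 54.17 m.
Total head at BH-5: h = z + ψ = -244.31 + 54.17 = -190.14 m.
Total head at BH-6: h = -176.37 − 10.69 = -187.06 m.
Head difference: h(BH-5) − h(BH-6) = -190.14 − (-187.06) = -3.08 m.
Hydraulic gradient: i = |Δh| / L = 3.08 / 1561 = 0.00197.
Flow is from higher to lower head: from BH-6 toward BH-5, i.e. toward the south-west.

i ≈ 0.00197; groundwater flows toward the south-west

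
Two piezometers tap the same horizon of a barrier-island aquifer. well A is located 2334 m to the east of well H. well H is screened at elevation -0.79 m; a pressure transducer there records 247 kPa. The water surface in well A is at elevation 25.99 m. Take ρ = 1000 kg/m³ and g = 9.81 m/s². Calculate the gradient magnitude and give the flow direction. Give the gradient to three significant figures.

i ≈ 0.000686; groundwater flows toward the west

Pressure head at well H: ψ = P/(ρg) = 247×1000 / (1000 × 9.81) = 25.18 m.
Total head at well H: h = z + ψ = -0.79 + 25.18 = 24.39 m.
Total head at well A: h = 25.99 m (water level in the piezometer is the total head).
Head difference: h(well H) − h(well A) = 24.39 − 25.99 = -1.60 m.
Hydraulic gradient: i = |Δh| / L = 1.60 / 2334 = 0.000686.
Flow is from higher to lower head: from well A toward well H, i.e. toward the west.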